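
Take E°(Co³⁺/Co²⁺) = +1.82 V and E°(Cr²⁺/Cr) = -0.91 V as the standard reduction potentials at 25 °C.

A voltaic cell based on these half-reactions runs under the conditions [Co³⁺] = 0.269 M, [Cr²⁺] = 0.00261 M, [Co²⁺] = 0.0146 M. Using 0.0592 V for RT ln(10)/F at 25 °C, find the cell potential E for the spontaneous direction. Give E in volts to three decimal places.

+2.881 V

Co³⁺/Co²⁺ is the cathode (higher E°), Cr²⁺/Cr the anode: E°cell = +1.82 − (-0.91) = +2.73 V, n = 2.
Overall: 2 Co³⁺(aq) + Cr(s) → 2 Co²⁺(aq) + Cr²⁺(aq)
Q = [Co²⁺]^2·[Cr²⁺] / ([Co³⁺]^2); log Q = -5.114.
E = E° − (0.0592/n) log Q = +2.73 − (0.0592/2)(-5.114) = +2.881 V.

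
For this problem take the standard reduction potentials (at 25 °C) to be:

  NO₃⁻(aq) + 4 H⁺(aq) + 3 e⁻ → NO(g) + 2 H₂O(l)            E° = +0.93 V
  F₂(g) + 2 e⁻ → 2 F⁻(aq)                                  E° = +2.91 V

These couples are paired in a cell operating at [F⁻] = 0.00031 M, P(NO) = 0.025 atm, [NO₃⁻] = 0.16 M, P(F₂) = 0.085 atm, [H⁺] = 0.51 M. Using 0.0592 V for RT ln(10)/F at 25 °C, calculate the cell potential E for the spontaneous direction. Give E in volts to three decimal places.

F₂/F⁻ is the cathode (higher E°), NO₃⁻/NO the anode: E°cell = +2.91 − (+0.93) = +1.98 V, n = 6.
Overall: 3 F₂(g) + 2 NO(g) + 4 H₂O(l) → 6 F⁻(aq) + 2 NO₃⁻(aq) + 8 H⁺(aq)
Q = [F⁻]^6·[NO₃⁻]^2·[H⁺]^8 / (P(F₂)^3·P(NO)^2); log Q = -18.567.
E = E° − (0.0592/n) log Q = +1.98 − (0.0592/6)(-18.567) = +2.163 V.

+2.163 V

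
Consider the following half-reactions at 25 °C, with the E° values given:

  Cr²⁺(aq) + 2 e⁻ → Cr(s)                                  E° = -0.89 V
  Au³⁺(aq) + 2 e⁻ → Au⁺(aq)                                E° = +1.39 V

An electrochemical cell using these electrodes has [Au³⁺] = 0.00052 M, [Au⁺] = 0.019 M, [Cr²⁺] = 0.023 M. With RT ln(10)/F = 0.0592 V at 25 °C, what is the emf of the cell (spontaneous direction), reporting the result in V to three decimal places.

Au³⁺/Au⁺ is the cathode (higher E°), Cr²⁺/Cr the anode: E°cell = +1.39 − (-0.89) = +2.28 V, n = 2.
Overall: Au³⁺(aq) + Cr(s) → Au⁺(aq) + Cr²⁺(aq)
Q = [Au⁺]·[Cr²⁺] / ([Au³⁺]); log Q = -0.076.
E = E° − (0.0592/n) log Q = +2.28 − (0.0592/2)(-0.076) = +2.282 V.

+2.282 V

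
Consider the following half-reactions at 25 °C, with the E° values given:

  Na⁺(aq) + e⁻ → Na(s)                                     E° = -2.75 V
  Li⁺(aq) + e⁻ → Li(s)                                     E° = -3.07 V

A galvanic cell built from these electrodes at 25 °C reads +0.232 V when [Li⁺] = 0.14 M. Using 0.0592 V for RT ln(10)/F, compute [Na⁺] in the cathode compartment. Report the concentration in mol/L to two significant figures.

Na⁺/Na is the cathode, Li⁺/Li the anode: E°cell = +0.32 V, n = 1.
Overall reaction: Na⁺(aq) + Li(s) → Na(s) + Li⁺(aq); Q = [Li⁺]^1/[Na⁺]^1.
From E = E° − (0.0592/n) log Q: log Q = (E° − E)·n/0.0592 = (+0.32 − (+0.232))·1/0.0592 = 1.4865.
So 1·log[Na⁺] = 1·log(0.14) − log Q = -0.8539 − (1.4865) = -2.3404; [Na⁺] = 10^(-2.3404) ≈ 0.0046 M.

0.0046 M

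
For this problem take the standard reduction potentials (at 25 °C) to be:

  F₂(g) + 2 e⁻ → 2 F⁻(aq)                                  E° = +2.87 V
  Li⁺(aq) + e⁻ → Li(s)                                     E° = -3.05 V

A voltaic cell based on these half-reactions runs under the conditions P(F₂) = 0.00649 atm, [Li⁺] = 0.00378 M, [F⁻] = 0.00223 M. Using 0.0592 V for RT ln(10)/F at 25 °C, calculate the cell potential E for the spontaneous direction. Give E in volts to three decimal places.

F₂/F⁻ is the cathode (higher E°), Li⁺/Li the anode: E°cell = +2.87 − (-3.05) = +5.92 V, n = 2.
Overall: F₂(g) + 2 Li(s) → 2 F⁻(aq) + 2 Li⁺(aq)
Q = [F⁻]^2·[Li⁺]^2 / (P(F₂)); log Q = -7.961.
E = E° − (0.0592/n) log Q = +5.92 − (0.0592/2)(-7.961) = +6.156 V.

+6.156 V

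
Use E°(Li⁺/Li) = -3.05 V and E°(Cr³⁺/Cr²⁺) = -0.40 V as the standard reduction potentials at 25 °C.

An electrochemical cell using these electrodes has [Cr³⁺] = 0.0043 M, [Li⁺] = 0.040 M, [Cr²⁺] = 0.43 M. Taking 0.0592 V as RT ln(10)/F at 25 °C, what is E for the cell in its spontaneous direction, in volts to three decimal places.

Cr³⁺/Cr²⁺ is the cathode (higher E°), Li⁺/Li the anode: E°cell = -0.40 − (-3.05) = +2.65 V, n = 1.
Overall: Cr³⁺(aq) + Li(s) → Cr²⁺(aq) + Li⁺(aq)
Q = [Cr²⁺]·[Li⁺] / ([Cr³⁺]); log Q = 0.602.
E = E° − (0.0592/n) log Q = +2.65 − (0.0592/1)(0.602) = +2.614 V.

+2.614 V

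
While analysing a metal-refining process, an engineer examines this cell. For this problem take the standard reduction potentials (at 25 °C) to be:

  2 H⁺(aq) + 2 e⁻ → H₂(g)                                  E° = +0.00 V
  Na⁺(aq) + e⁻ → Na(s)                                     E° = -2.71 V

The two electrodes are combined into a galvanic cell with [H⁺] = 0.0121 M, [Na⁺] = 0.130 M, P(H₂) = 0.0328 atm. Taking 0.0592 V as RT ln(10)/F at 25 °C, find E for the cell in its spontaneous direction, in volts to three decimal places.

H⁺/H₂ is the cathode (higher E°), Na⁺/Na the anode: E°cell = +0.00 − (-2.71) = +2.71 V, n = 2.
Overall: 2 H⁺(aq) + 2 Na(s) → H₂(g) + 2 Na⁺(aq)
Q = P(H₂)·[Na⁺]^2 / ([H⁺]^2); log Q = 0.578.
E = E° − (0.0592/n) log Q = +2.71 − (0.0592/2)(0.578) = +2.693 V.

+2.693 V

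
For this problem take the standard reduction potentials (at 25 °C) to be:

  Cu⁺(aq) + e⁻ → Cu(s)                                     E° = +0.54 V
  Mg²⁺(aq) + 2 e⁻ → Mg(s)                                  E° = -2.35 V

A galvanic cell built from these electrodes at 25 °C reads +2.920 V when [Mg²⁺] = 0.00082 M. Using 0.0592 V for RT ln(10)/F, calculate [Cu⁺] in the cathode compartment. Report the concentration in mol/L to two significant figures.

0.092 M

Cu⁺/Cu is the cathode, Mg²⁺/Mg the anode: E°cell = +2.89 V, n = 2.
Overall reaction: 2 Cu⁺(aq) + Mg(s) → 2 Cu(s) + Mg²⁺(aq); Q = [Mg²⁺]^1/[Cu⁺]^2.
From E = E° − (0.0592/n) log Q: log Q = (E° − E)·n/0.0592 = (+2.89 − (+2.920))·2/0.0592 = -1.0135.
So 2·log[Cu⁺] = 1·log(0.00082) − log Q = -3.0862 − (-1.0135) = -2.0727; log[Cu⁺] = -2.0727 / 2 = -1.0364; [Cu⁺] = 10^(-1.0364) ≈ 0.092 M.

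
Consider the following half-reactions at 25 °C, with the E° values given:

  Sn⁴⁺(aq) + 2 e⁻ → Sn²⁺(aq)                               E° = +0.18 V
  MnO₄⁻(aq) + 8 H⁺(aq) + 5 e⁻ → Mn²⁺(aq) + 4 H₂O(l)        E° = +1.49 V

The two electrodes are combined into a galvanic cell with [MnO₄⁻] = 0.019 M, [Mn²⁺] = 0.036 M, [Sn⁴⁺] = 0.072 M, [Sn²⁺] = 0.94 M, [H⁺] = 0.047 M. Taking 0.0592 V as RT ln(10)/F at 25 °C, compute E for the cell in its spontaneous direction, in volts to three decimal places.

+1.214 V

MnO₄⁻/Mn²⁺ is the cathode (higher E°), Sn⁴⁺/Sn²⁺ the anode: E°cell = +1.49 − (+0.18) = +1.31 V, n = 10.
Overall: 2 MnO₄⁻(aq) + 16 H⁺(aq) + 5 Sn²⁺(aq) → 2 Mn²⁺(aq) + 8 H₂O(l) + 5 Sn⁴⁺(aq)
Q = [Mn²⁺]^2·[Sn⁴⁺]^5 / ([MnO₄⁻]^2·[H⁺]^16·[Sn²⁺]^5); log Q = 16.223.
E = E° − (0.0592/n) log Q = +1.31 − (0.0592/10)(16.223) = +1.214 V.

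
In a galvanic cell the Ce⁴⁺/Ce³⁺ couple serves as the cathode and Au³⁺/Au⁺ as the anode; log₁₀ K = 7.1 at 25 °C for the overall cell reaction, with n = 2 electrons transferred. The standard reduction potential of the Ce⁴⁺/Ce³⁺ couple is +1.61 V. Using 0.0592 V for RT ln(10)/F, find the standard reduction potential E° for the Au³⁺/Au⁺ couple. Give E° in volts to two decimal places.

E°cell = (0.0592/n)·log K = (0.0592/2)(7.1) = +0.210 V.
Since Ce⁴⁺/Ce³⁺ is the cathode and Au³⁺/Au⁺ the anode, E°cell = E°(Ce⁴⁺/Ce³⁺) − E°(Au³⁺/Au⁺).
So E°(Au³⁺/Au⁺) = E°(Ce⁴⁺/Ce³⁺) − E°cell = (+1.61) − (+0.210) = +1.40 V.

+1.40 V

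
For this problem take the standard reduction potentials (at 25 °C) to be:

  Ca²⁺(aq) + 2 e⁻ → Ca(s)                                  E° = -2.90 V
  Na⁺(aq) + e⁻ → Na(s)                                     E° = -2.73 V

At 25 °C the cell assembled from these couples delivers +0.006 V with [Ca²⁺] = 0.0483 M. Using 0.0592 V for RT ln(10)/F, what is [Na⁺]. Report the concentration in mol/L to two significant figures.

Na⁺/Na is the cathode, Ca²⁺/Ca the anode: E°cell = +0.17 V, n = 2.
Overall reaction: 2 Na⁺(aq) + Ca(s) → 2 Na(s) + Ca²⁺(aq); Q = [Ca²⁺]^1/[Na⁺]^2.
From E = E° − (0.0592/n) log Q: log Q = (E° − E)·n/0.0592 = (+0.17 − (+0.006))·2/0.0592 = 5.5405.
So 2·log[Na⁺] = 1·log(0.0483) − log Q = -1.3161 − (5.5405) = -6.8566; log[Na⁺] = -6.8566 / 2 = -3.4283; [Na⁺] = 10^(-3.4283) ≈ 0.00037 M.

0.00037 M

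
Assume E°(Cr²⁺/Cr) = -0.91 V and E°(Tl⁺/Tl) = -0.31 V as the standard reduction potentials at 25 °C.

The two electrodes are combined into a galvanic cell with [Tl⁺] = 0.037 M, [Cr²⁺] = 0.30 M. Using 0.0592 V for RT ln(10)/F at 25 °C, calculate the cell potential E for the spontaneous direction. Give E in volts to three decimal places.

+0.531 V

Tl⁺/Tl is the cathode (higher E°), Cr²⁺/Cr the anode: E°cell = -0.31 − (-0.91) = +0.60 V, n = 2.
Overall: 2 Tl⁺(aq) + Cr(s) → 2 Tl(s) + Cr²⁺(aq)
Q = [Cr²⁺] / ([Tl⁺]^2); log Q = 2.341.
E = E° − (0.0592/n) log Q = +0.60 − (0.0592/2)(2.341) = +0.531 V.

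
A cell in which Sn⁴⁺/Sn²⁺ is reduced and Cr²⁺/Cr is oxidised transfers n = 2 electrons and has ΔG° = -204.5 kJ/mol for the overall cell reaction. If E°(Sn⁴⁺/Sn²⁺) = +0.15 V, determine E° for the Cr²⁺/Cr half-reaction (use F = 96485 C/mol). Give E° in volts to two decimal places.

E°cell = −ΔG°/(nF) = −(-204.5×10³)/((2)(96485)) = +1.060 V.
Since Sn⁴⁺/Sn²⁺ is the cathode and Cr²⁺/Cr the anode, E°cell = E°(Sn⁴⁺/Sn²⁺) − E°(Cr²⁺/Cr).
So E°(Cr²⁺/Cr) = E°(Sn⁴⁺/Sn²⁺) − E°cell = (+0.15) − (+1.060) = -0.91 V.

-0.91 V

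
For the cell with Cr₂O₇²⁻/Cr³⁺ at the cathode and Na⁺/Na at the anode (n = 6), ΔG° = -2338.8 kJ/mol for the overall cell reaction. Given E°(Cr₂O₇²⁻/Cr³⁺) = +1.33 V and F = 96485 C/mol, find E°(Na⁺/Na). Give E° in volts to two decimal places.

-2.71 V

E°cell = −ΔG°/(nF) = −(-2338.8×10³)/((6)(96485)) = +4.040 V.
Since Cr₂O₇²⁻/Cr³⁺ is the cathode and Na⁺/Na the anode, E°cell = E°(Cr₂O₇²⁻/Cr³⁺) − E°(Na⁺/Na).
So E°(Na⁺/Na) = E°(Cr₂O₇²⁻/Cr³⁺) − E°cell = (+1.33) − (+4.040) = -2.71 V.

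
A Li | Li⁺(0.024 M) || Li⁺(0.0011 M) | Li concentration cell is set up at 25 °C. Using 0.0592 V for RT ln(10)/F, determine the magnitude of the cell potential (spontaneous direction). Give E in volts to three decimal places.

+0.079 V

For a concentration cell E°cell = 0. The 0.024 M side is the cathode (reduction is favoured where [Li⁺] is higher).
With n = 1, E = −(0.0592/1) log([Li⁺]ₐₙ/[Li⁺]꜀ₐₜ) = −(0.0592/1) log(0.0011/0.024) = −(0.0592/1)(-1.339) = +0.079 V.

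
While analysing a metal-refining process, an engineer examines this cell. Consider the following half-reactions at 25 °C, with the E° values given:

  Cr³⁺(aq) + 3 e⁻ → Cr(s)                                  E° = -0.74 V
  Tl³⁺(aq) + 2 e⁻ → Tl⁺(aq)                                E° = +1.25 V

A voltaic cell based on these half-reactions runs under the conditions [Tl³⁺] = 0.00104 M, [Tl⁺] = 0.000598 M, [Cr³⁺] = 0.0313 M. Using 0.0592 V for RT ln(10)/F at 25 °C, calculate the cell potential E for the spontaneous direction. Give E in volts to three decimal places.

+2.027 V

Tl³⁺/Tl⁺ is the cathode (higher E°), Cr³⁺/Cr the anode: E°cell = +1.25 − (-0.74) = +1.99 V, n = 6.
Overall: 3 Tl³⁺(aq) + 2 Cr(s) → 3 Tl⁺(aq) + 2 Cr³⁺(aq)
Q = [Tl⁺]^3·[Cr³⁺]^2 / ([Tl³⁺]^3); log Q = -3.730.
E = E° − (0.0592/n) log Q = +1.99 − (0.0592/6)(-3.730) = +2.027 V.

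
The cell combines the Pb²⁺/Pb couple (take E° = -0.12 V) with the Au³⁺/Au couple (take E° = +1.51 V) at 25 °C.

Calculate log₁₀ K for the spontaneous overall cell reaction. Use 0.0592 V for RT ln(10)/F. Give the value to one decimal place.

Cathode: Au³⁺/Au; anode: Pb²⁺/Pb. E°cell = +1.63 V, n = 6.
log K = nE°cell / 0.0592 = (6)(+1.63) / 0.0592 = 165.2.

165.2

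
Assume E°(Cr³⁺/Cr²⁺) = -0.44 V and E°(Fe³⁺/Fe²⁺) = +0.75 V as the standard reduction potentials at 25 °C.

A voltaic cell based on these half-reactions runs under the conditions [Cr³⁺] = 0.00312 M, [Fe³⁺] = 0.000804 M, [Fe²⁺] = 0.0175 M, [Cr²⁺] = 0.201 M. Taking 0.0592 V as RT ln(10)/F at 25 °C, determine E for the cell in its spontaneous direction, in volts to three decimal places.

Fe³⁺/Fe²⁺ is the cathode (higher E°), Cr³⁺/Cr²⁺ the anode: E°cell = +0.75 − (-0.44) = +1.19 V, n = 1.
Overall: Fe³⁺(aq) + Cr²⁺(aq) → Fe²⁺(aq) + Cr³⁺(aq)
Q = [Fe²⁺]·[Cr³⁺] / ([Fe³⁺]·[Cr²⁺]); log Q = -0.471.
E = E° − (0.0592/n) log Q = +1.19 − (0.0592/1)(-0.471) = +1.218 V.

+1.218 V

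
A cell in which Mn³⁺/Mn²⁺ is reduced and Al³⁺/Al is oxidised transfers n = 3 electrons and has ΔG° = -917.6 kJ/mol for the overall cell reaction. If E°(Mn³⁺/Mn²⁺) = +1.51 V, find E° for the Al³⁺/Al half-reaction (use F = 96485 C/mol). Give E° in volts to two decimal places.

E°cell = −ΔG°/(nF) = −(-917.6×10³)/((3)(96485)) = +3.170 V.
Since Mn³⁺/Mn²⁺ is the cathode and Al³⁺/Al the anode, E°cell = E°(Mn³⁺/Mn²⁺) − E°(Al³⁺/Al).
So E°(Al³⁺/Al) = E°(Mn³⁺/Mn²⁺) − E°cell = (+1.51) − (+3.170) = -1.66 V.

-1.66 V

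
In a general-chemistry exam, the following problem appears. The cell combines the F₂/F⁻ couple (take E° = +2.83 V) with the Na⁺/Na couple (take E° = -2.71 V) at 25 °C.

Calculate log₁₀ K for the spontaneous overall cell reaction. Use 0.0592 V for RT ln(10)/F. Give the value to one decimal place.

187.2

Cathode: F₂/F⁻; anode: Na⁺/Na. E°cell = +5.54 V, n = 2.
log K = nE°cell / 0.0592 = (2)(+5.54) / 0.0592 = 187.2.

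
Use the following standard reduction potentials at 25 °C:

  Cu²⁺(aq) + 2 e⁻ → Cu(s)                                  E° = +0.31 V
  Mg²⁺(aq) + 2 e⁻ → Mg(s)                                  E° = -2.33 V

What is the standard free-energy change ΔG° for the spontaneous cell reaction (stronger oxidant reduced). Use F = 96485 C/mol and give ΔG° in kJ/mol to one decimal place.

Cu²⁺/Cu (E° = +0.31 V) is the cathode; Mg²⁺/Mg (E° = -2.33 V) is the anode, so E°cell = +2.64 V.
Balancing electrons gives n = 2 (lcm of 2 and 2).
ΔG° = −nFE° = −(2)(96485)(+2.64) = -509,441 J = -509.4 kJ/mol.

-509.4 kJ/mol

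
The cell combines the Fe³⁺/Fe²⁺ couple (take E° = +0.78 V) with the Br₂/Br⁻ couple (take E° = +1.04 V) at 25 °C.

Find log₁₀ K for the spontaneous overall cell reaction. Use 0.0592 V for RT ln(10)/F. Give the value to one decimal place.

Cathode: Br₂/Br⁻; anode: Fe³⁺/Fe²⁺. E°cell = +0.26 V, n = 2.
log K = nE°cell / 0.0592 = (2)(+0.26) / 0.0592 = 8.8.

8.8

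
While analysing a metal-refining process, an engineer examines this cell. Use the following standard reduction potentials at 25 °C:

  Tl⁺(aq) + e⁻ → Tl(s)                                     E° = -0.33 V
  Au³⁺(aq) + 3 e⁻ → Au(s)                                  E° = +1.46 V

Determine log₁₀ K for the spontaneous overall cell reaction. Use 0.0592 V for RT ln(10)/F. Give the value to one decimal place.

Cathode: Au³⁺/Au; anode: Tl⁺/Tl. E°cell = +1.79 V, n = 3.
log K = nE°cell / 0.0592 = (3)(+1.79) / 0.0592 = 90.7.

90.7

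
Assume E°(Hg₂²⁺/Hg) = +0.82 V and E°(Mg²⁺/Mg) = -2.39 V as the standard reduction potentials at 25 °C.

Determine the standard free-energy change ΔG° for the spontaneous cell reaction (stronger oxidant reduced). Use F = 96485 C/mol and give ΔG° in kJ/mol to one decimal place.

-619.4 kJ/mol

Hg₂²⁺/Hg (E° = +0.82 V) is the cathode; Mg²⁺/Mg (E° = -2.39 V) is the anode, so E°cell = +3.21 V.
Balancing electrons gives n = 2 (lcm of 2 and 2).
ΔG° = −nFE° = −(2)(96485)(+3.21) = -619,434 J = -619.4 kJ/mol.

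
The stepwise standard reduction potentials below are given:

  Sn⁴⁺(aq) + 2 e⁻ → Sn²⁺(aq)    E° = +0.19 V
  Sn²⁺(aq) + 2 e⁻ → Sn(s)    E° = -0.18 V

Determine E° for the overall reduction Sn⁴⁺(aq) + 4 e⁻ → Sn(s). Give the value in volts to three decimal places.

Since ΔG° = −nFE° is additive over sequential reductions, n₃E°₃ = n₁E°₁ + n₂E°₂.
E°₃ = (2×+0.19 + 2×-0.18) / 4 = (+0.020) / 4 = +0.005 V.

+0.005 V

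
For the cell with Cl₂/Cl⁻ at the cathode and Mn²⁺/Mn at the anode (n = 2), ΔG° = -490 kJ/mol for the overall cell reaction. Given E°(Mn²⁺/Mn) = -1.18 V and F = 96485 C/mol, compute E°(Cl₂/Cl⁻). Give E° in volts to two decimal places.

+1.36 V

E°cell = −ΔG°/(nF) = −(-490×10³)/((2)(96485)) = +2.539 V.
Since Cl₂/Cl⁻ is the cathode and Mn²⁺/Mn the anode, E°cell = E°(Cl₂/Cl⁻) − E°(Mn²⁺/Mn).
So E°(Cl₂/Cl⁻) = E°cell + E°(Mn²⁺/Mn) = +2.539 + (-1.18) = +1.36 V.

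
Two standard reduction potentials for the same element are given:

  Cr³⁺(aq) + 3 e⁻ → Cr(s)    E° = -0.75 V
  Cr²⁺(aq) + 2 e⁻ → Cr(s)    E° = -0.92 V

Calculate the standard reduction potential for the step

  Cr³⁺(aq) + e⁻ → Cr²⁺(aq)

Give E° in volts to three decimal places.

Sequential free energies add, so n₃E°₃ = n₁E°₁ + n₂E°₂.
With n₃ = 3, and the known step contributing 2×(-0.92) V, the unknown satisfies 1·E° = 3×(-0.75) − 2×(-0.92) = -0.410.
E° = -0.410 / 1 = -0.410 V.

-0.410 V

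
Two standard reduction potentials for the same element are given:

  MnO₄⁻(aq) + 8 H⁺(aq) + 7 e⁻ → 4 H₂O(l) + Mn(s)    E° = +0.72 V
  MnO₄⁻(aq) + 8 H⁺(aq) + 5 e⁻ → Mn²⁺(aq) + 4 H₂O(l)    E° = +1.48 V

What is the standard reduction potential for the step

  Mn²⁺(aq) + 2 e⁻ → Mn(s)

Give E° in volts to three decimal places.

-1.180 V

Sequential free energies add, so n₃E°₃ = n₁E°₁ + n₂E°₂.
With n₃ = 7, and the known step contributing 5×(+1.48) V, the unknown satisfies 2·E° = 7×(+0.72) − 5×(+1.48) = -2.360.
E° = -2.360 / 2 = -1.180 V.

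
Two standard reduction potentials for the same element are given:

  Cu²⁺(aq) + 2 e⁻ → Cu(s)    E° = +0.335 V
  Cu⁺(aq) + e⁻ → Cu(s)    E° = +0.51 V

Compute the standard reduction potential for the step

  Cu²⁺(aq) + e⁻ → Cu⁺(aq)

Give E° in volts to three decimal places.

Sequential free energies add, so n₃E°₃ = n₁E°₁ + n₂E°₂.
With n₃ = 2, and the known step contributing 1×(+0.51) V, the unknown satisfies 1·E° = 2×(+0.335) − 1×(+0.51) = +0.160.
E° = +0.160 / 1 = +0.160 V.

+0.160 V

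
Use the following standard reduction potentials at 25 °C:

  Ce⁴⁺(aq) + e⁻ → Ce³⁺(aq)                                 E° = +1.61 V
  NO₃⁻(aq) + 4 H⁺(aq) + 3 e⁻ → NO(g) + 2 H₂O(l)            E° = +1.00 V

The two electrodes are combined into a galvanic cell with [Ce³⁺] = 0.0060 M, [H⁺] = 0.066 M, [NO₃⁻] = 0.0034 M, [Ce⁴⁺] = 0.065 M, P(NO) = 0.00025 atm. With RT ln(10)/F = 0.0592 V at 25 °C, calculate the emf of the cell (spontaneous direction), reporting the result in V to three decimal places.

Ce⁴⁺/Ce³⁺ is the cathode (higher E°), NO₃⁻/NO the anode: E°cell = +1.61 − (+1.00) = +0.61 V, n = 3.
Overall: 3 Ce⁴⁺(aq) + NO(g) + 2 H₂O(l) → 3 Ce³⁺(aq) + NO₃⁻(aq) + 4 H⁺(aq)
Q = [Ce³⁺]^3·[NO₃⁻]·[H⁺]^4 / ([Ce⁴⁺]^3·P(NO)); log Q = -6.693.
E = E° − (0.0592/n) log Q = +0.61 − (0.0592/3)(-6.693) = +0.742 V.

+0.742 V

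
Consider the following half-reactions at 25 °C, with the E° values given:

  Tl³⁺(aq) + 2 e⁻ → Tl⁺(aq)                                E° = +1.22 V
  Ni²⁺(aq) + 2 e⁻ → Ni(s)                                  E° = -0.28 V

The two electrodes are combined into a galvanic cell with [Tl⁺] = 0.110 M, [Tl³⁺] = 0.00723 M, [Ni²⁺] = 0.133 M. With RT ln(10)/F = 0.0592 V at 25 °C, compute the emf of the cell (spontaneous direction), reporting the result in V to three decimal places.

Tl³⁺/Tl⁺ is the cathode (higher E°), Ni²⁺/Ni the anode: E°cell = +1.22 − (-0.28) = +1.50 V, n = 2.
Overall: Tl³⁺(aq) + Ni(s) → Tl⁺(aq) + Ni²⁺(aq)
Q = [Tl⁺]·[Ni²⁺] / ([Tl³⁺]); log Q = 0.306.
E = E° − (0.0592/n) log Q = +1.50 − (0.0592/2)(0.306) = +1.491 V.

+1.491 V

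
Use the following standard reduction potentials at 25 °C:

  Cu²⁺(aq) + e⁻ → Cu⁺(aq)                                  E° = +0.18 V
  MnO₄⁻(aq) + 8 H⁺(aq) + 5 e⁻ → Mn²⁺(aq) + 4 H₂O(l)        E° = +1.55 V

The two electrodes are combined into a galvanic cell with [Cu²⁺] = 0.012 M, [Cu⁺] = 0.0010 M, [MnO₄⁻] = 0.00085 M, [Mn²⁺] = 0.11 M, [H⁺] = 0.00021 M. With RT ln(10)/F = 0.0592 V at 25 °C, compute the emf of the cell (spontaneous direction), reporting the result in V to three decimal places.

+0.933 V

MnO₄⁻/Mn²⁺ is the cathode (higher E°), Cu²⁺/Cu⁺ the anode: E°cell = +1.55 − (+0.18) = +1.37 V, n = 5.
Overall: MnO₄⁻(aq) + 8 H⁺(aq) + 5 Cu⁺(aq) → Mn²⁺(aq) + 4 H₂O(l) + 5 Cu²⁺(aq)
Q = [Mn²⁺]·[Cu²⁺]^5 / ([MnO₄⁻]·[H⁺]^8·[Cu⁺]^5); log Q = 36.930.
E = E° − (0.0592/n) log Q = +1.37 − (0.0592/5)(36.930) = +0.933 V.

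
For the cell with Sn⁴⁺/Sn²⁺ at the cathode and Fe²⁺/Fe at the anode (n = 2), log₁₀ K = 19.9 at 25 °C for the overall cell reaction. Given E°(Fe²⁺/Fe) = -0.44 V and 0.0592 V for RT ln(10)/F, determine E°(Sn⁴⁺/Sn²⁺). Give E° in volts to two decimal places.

E°cell = (0.0592/n)·log K = (0.0592/2)(19.9) = +0.589 V.
Since Sn⁴⁺/Sn²⁺ is the cathode and Fe²⁺/Fe the anode, E°cell = E°(Sn⁴⁺/Sn²⁺) − E°(Fe²⁺/Fe).
So E°(Sn⁴⁺/Sn²⁺) = E°cell + E°(Fe²⁺/Fe) = +0.589 + (-0.44) = +0.15 V.

+0.15 V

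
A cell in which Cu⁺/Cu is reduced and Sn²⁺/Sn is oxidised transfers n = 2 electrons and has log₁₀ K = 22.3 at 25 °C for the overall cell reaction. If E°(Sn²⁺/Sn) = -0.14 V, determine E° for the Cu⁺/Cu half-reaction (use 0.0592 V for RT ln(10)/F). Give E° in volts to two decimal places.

E°cell = (0.0592/n)·log K = (0.0592/2)(22.3) = +0.660 V.
Since Cu⁺/Cu is the cathode and Sn²⁺/Sn the anode, E°cell = E°(Cu⁺/Cu) − E°(Sn²⁺/Sn).
So E°(Cu⁺/Cu) = E°cell + E°(Sn²⁺/Sn) = +0.660 + (-0.14) = +0.52 V.

+0.52 V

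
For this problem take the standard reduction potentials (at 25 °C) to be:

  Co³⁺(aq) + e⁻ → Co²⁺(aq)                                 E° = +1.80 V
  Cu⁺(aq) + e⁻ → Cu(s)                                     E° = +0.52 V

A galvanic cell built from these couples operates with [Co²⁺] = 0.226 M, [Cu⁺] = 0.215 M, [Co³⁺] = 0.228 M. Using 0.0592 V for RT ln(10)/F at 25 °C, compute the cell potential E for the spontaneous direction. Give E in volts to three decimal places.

+1.320 V

Co³⁺/Co²⁺ is the cathode (higher E°), Cu⁺/Cu the anode: E°cell = +1.80 − (+0.52) = +1.28 V, n = 1.
Overall: Co³⁺(aq) + Cu(s) → Co²⁺(aq) + Cu⁺(aq)
Q = [Co²⁺]·[Cu⁺] / ([Co³⁺]); log Q = -0.671.
E = E° − (0.0592/n) log Q = +1.28 − (0.0592/1)(-0.671) = +1.320 V.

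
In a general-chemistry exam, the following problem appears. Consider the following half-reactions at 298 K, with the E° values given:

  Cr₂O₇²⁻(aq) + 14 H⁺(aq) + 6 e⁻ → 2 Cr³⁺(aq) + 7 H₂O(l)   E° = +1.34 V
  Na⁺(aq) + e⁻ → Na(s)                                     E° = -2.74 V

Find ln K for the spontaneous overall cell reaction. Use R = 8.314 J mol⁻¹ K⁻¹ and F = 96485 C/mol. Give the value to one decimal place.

Cathode: Cr₂O₇²⁻/Cr³⁺; anode: Na⁺/Na. E°cell = (+1.34) − (-2.74) = +4.08 V, with n = 6.
ΔG° = −nFE° = −RT ln K, so ln K = nFE°/(RT) = (6)(96485)(+4.08) / ((8.314)(298)) = 953.334.

953.3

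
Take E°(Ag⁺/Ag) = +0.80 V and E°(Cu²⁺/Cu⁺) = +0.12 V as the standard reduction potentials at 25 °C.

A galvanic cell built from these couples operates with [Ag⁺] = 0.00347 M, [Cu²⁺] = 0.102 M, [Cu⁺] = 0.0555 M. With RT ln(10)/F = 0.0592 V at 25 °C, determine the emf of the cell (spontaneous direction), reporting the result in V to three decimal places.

Ag⁺/Ag is the cathode (higher E°), Cu²⁺/Cu⁺ the anode: E°cell = +0.80 − (+0.12) = +0.68 V, n = 1.
Overall: Ag⁺(aq) + Cu⁺(aq) → Ag(s) + Cu²⁺(aq)
Q = [Cu²⁺] / ([Ag⁺]·[Cu⁺]); log Q = 2.724.
E = E° − (0.0592/n) log Q = +0.68 − (0.0592/1)(2.724) = +0.519 V.

+0.519 V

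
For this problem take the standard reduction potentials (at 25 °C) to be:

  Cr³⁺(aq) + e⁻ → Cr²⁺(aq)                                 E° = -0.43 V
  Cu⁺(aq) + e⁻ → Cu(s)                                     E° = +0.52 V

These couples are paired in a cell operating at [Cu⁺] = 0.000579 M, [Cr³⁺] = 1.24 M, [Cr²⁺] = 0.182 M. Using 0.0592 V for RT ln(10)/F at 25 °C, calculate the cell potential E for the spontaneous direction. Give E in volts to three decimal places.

+0.709 V

Cu⁺/Cu is the cathode (higher E°), Cr³⁺/Cr²⁺ the anode: E°cell = +0.52 − (-0.43) = +0.95 V, n = 1.
Overall: Cu⁺(aq) + Cr²⁺(aq) → Cu(s) + Cr³⁺(aq)
Q = [Cr³⁺] / ([Cu⁺]·[Cr²⁺]); log Q = 4.071.
E = E° − (0.0592/n) log Q = +0.95 − (0.0592/1)(4.071) = +0.709 V.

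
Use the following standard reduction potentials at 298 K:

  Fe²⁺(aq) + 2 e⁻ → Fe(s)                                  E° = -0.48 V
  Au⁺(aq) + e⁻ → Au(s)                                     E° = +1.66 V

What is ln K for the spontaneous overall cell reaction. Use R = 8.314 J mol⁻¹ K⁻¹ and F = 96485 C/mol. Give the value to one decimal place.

166.7

Cathode: Au⁺/Au; anode: Fe²⁺/Fe. E°cell = (+1.66) − (-0.48) = +2.14 V, with n = 2.
ΔG° = −nFE° = −RT ln K, so ln K = nFE°/(RT) = (2)(96485)(+2.14) / ((8.314)(298)) = 166.678.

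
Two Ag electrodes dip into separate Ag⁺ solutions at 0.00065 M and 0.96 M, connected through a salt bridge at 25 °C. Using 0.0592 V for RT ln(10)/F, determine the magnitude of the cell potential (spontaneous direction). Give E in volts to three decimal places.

+0.188 V

For a concentration cell E°cell = 0. The 0.96 M side is the cathode (reduction is favoured where [Ag⁺] is higher).
With n = 1, E = −(0.0592/1) log([Ag⁺]ₐₙ/[Ag⁺]꜀ₐₜ) = −(0.0592/1) log(0.00065/0.96) = −(0.0592/1)(-3.169) = +0.188 V.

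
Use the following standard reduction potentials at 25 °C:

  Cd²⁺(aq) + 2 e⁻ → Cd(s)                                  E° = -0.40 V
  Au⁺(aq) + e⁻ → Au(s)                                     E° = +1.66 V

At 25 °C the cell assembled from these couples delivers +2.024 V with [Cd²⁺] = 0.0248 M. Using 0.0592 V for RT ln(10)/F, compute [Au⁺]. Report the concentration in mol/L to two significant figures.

0.039 M

Au⁺/Au is the cathode, Cd²⁺/Cd the anode: E°cell = +2.06 V, n = 2.
Overall reaction: 2 Au⁺(aq) + Cd(s) → 2 Au(s) + Cd²⁺(aq); Q = [Cd²⁺]^1/[Au⁺]^2.
From E = E° − (0.0592/n) log Q: log Q = (E° − E)·n/0.0592 = (+2.06 − (+2.024))·2/0.0592 = 1.2162.
So 2·log[Au⁺] = 1·log(0.0248) − log Q = -1.6055 − (1.2162) = -2.8217; log[Au⁺] = -2.8217 / 2 = -1.4108; [Au⁺] = 10^(-1.4108) ≈ 0.039 M.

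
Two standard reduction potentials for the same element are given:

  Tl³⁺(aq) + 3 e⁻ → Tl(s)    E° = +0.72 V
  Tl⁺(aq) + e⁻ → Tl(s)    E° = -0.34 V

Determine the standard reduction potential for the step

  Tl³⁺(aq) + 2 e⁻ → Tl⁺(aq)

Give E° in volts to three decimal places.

+1.250 V

Sequential free energies add, so n₃E°₃ = n₁E°₁ + n₂E°₂.
With n₃ = 3, and the known step contributing 1×(-0.34) V, the unknown satisfies 2·E° = 3×(+0.72) − 1×(-0.34) = +2.500.
E° = +2.500 / 2 = +1.250 V.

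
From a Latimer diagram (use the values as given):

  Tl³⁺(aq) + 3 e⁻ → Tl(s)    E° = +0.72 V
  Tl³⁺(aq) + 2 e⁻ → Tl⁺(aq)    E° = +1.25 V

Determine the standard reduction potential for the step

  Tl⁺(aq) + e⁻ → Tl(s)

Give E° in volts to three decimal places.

Sequential free energies add, so n₃E°₃ = n₁E°₁ + n₂E°₂.
With n₃ = 3, and the known step contributing 2×(+1.25) V, the unknown satisfies 1·E° = 3×(+0.72) − 2×(+1.25) = -0.340.
E° = -0.340 / 1 = -0.340 V.

-0.340 V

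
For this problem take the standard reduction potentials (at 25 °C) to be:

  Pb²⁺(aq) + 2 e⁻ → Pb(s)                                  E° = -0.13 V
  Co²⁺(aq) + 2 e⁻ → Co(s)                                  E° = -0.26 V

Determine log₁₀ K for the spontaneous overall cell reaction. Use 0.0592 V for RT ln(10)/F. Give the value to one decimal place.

Cathode: Pb²⁺/Pb; anode: Co²⁺/Co. E°cell = +0.13 V, n = 2.
log K = nE°cell / 0.0592 = (2)(+0.13) / 0.0592 = 4.4.

4.4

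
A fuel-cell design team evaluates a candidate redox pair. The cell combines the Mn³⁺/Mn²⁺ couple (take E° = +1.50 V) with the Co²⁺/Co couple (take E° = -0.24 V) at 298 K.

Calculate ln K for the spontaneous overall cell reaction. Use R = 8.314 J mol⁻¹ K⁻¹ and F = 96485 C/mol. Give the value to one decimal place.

Cathode: Mn³⁺/Mn²⁺; anode: Co²⁺/Co. E°cell = (+1.50) − (-0.24) = +1.74 V, with n = 2.
ΔG° = −nFE° = −RT ln K, so ln K = nFE°/(RT) = (2)(96485)(+1.74) / ((8.314)(298)) = 135.523.

135.5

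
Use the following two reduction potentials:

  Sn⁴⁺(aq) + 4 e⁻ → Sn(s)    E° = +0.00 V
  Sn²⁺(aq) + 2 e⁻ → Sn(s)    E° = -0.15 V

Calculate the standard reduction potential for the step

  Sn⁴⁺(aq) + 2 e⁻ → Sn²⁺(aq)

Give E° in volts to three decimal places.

Sequential free energies add, so n₃E°₃ = n₁E°₁ + n₂E°₂.
With n₃ = 4, and the known step contributing 2×(-0.15) V, the unknown satisfies 2·E° = 4×(+0.00) − 2×(-0.15) = +0.300.
E° = +0.300 / 2 = +0.150 V.

+0.150 V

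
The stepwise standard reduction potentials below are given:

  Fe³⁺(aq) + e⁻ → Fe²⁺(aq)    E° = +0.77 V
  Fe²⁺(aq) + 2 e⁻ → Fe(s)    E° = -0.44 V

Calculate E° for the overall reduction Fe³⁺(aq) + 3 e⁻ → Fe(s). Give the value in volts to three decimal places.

Since ΔG° = −nFE° is additive over sequential reductions, n₃E°₃ = n₁E°₁ + n₂E°₂.
E°₃ = (1×+0.77 + 2×-0.44) / 3 = (-0.110) / 3 = -0.037 V.

-0.037 V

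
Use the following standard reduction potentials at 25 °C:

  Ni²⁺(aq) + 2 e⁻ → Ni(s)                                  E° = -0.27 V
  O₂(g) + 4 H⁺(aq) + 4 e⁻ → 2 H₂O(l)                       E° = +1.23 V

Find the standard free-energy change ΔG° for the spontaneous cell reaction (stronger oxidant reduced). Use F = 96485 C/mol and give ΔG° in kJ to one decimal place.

O₂/H₂O (E° = +1.23 V) is the cathode; Ni²⁺/Ni (E° = -0.27 V) is the anode, so E°cell = +1.50 V.
Balancing electrons gives n = 4 (lcm of 4 and 2).
ΔG° = −nFE° = −(4)(96485)(+1.50) = -578,910 J = -578.9 kJ.

-578.9 kJ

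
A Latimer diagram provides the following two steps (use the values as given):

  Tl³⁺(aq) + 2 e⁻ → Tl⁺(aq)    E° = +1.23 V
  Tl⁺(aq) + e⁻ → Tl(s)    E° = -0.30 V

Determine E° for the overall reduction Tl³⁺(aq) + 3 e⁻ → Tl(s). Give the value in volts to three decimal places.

+0.720 V

Adding the free-energy changes (−nFE°) of the two steps gives −n₃FE°₃ = −n₁FE°₁ − n₂FE°₂.
E°₃ = (2×+1.23 + 1×-0.30) / 3 = (+2.160) / 3 = +0.720 V.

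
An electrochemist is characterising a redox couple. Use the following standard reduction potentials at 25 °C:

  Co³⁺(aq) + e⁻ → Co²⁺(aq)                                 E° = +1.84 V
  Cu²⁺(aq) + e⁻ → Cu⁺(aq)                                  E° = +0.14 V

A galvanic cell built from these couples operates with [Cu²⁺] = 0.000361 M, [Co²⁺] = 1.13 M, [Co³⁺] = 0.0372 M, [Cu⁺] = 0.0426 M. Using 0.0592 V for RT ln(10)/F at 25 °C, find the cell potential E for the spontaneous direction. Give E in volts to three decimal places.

+1.735 V

Co³⁺/Co²⁺ is the cathode (higher E°), Cu²⁺/Cu⁺ the anode: E°cell = +1.84 − (+0.14) = +1.70 V, n = 1.
Overall: Co³⁺(aq) + Cu⁺(aq) → Co²⁺(aq) + Cu²⁺(aq)
Q = [Co²⁺]·[Cu²⁺] / ([Co³⁺]·[Cu⁺]); log Q = -0.589.
E = E° − (0.0592/n) log Q = +1.70 − (0.0592/1)(-0.589) = +1.735 V.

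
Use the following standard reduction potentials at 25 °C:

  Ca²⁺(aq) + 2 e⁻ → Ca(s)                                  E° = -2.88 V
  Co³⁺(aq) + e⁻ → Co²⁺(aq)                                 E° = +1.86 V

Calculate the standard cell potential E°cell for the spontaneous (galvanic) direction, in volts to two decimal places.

The Co³⁺/Co²⁺ couple has the higher reduction potential, so it is the cathode; Ca²⁺/Ca is oxidised at the anode.
E°cell = E°(cathode) − E°(anode) = (+1.86) − (-2.88) = +4.74 V.

+4.74 V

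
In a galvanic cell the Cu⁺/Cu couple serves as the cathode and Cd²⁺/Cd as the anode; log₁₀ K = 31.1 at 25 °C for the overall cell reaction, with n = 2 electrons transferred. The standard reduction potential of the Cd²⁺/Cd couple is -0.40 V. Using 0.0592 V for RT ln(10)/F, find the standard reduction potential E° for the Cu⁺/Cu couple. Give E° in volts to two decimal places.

E°cell = (0.0592/n)·log K = (0.0592/2)(31.1) = +0.921 V.
Since Cu⁺/Cu is the cathode and Cd²⁺/Cd the anode, E°cell = E°(Cu⁺/Cu) − E°(Cd²⁺/Cd).
So E°(Cu⁺/Cu) = E°cell + E°(Cd²⁺/Cd) = +0.921 + (-0.40) = +0.52 V.

+0.52 V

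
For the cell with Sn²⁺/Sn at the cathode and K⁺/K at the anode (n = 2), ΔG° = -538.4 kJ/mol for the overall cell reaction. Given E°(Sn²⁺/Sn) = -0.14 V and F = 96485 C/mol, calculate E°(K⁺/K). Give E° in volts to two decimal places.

E°cell = −ΔG°/(nF) = −(-538.4×10³)/((2)(96485)) = +2.790 V.
Since Sn²⁺/Sn is the cathode and K⁺/K the anode, E°cell = E°(Sn²⁺/Sn) − E°(K⁺/K).
So E°(K⁺/K) = E°(Sn²⁺/Sn) − E°cell = (-0.14) − (+2.790) = -2.93 V.

-2.93 V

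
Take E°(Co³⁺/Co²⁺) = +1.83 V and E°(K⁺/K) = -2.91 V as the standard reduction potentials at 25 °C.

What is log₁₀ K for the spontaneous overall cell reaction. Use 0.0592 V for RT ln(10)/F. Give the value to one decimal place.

80.1

Cathode: Co³⁺/Co²⁺; anode: K⁺/K. E°cell = +4.74 V, n = 1.
log K = nE°cell / 0.0592 = (1)(+4.74) / 0.0592 = 80.1.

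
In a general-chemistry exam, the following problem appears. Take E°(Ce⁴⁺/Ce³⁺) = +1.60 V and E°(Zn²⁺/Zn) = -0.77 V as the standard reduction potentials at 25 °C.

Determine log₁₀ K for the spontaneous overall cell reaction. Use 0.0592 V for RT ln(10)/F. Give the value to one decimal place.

80.1

Cathode: Ce⁴⁺/Ce³⁺; anode: Zn²⁺/Zn. E°cell = +2.37 V, n = 2.
log K = nE°cell / 0.0592 = (2)(+2.37) / 0.0592 = 80.1.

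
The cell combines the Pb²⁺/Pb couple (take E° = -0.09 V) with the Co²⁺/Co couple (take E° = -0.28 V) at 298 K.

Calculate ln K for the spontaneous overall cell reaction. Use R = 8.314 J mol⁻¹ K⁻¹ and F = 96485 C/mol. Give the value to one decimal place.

14.8

Cathode: Pb²⁺/Pb; anode: Co²⁺/Co. E°cell = (-0.09) − (-0.28) = +0.19 V, with n = 2.
ΔG° = −nFE° = −RT ln K, so ln K = nFE°/(RT) = (2)(96485)(+0.19) / ((8.314)(298)) = 14.798.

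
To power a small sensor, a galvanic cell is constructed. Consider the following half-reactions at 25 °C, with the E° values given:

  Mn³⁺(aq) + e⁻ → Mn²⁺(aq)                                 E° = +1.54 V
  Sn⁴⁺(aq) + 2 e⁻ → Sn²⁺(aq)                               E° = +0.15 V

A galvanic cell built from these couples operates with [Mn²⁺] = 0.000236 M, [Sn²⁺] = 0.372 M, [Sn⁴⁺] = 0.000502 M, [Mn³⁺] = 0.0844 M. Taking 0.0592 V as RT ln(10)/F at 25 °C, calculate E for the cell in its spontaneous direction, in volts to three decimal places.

Mn³⁺/Mn²⁺ is the cathode (higher E°), Sn⁴⁺/Sn²⁺ the anode: E°cell = +1.54 − (+0.15) = +1.39 V, n = 2.
Overall: 2 Mn³⁺(aq) + Sn²⁺(aq) → 2 Mn²⁺(aq) + Sn⁴⁺(aq)
Q = [Mn²⁺]^2·[Sn⁴⁺] / ([Mn³⁺]^2·[Sn²⁺]); log Q = -7.977.
E = E° − (0.0592/n) log Q = +1.39 − (0.0592/2)(-7.977) = +1.626 V.

+1.626 V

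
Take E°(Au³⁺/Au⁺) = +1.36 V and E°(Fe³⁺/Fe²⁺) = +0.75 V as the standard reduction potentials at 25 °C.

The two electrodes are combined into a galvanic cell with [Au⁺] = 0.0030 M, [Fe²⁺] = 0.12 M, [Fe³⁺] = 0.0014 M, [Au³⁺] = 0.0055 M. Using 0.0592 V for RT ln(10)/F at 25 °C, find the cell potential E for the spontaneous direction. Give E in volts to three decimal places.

+0.732 V

Au³⁺/Au⁺ is the cathode (higher E°), Fe³⁺/Fe²⁺ the anode: E°cell = +1.36 − (+0.75) = +0.61 V, n = 2.
Overall: Au³⁺(aq) + 2 Fe²⁺(aq) → Au⁺(aq) + 2 Fe³⁺(aq)
Q = [Au⁺]·[Fe³⁺]^2 / ([Au³⁺]·[Fe²⁺]^2); log Q = -4.129.
E = E° − (0.0592/n) log Q = +0.61 − (0.0592/2)(-4.129) = +0.732 V.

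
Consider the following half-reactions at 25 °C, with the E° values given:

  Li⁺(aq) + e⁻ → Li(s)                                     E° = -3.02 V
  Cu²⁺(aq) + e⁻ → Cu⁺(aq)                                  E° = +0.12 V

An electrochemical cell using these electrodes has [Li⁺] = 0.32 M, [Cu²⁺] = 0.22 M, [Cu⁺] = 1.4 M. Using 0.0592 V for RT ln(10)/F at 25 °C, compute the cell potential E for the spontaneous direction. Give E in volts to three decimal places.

Cu²⁺/Cu⁺ is the cathode (higher E°), Li⁺/Li the anode: E°cell = +0.12 − (-3.02) = +3.14 V, n = 1.
Overall: Cu²⁺(aq) + Li(s) → Cu⁺(aq) + Li⁺(aq)
Q = [Cu⁺]·[Li⁺] / ([Cu²⁺]); log Q = 0.309.
E = E° − (0.0592/n) log Q = +3.14 − (0.0592/1)(0.309) = +3.122 V.

+3.122 V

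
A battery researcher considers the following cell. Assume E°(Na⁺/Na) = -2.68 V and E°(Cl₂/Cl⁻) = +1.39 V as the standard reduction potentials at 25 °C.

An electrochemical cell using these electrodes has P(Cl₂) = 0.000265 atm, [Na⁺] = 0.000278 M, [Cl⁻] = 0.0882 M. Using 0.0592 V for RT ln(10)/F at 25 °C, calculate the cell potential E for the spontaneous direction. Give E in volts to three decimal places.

Cl₂/Cl⁻ is the cathode (higher E°), Na⁺/Na the anode: E°cell = +1.39 − (-2.68) = +4.07 V, n = 2.
Overall: Cl₂(g) + 2 Na(s) → 2 Cl⁻(aq) + 2 Na⁺(aq)
Q = [Cl⁻]^2·[Na⁺]^2 / (P(Cl₂)); log Q = -5.644.
E = E° − (0.0592/n) log Q = +4.07 − (0.0592/2)(-5.644) = +4.237 V.

+4.237 V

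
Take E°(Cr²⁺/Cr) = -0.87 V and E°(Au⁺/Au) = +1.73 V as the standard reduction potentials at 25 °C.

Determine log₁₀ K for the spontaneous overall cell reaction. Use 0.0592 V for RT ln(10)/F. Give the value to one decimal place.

Cathode: Au⁺/Au; anode: Cr²⁺/Cr. E°cell = +2.60 V, n = 2.
log K = nE°cell / 0.0592 = (2)(+2.60) / 0.0592 = 87.8.

87.8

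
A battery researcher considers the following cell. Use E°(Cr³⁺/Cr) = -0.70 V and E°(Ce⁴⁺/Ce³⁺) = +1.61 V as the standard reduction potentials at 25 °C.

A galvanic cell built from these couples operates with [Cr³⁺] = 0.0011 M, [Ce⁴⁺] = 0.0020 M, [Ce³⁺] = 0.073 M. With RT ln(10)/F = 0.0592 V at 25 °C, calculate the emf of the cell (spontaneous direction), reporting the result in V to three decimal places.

+2.276 V

Ce⁴⁺/Ce³⁺ is the cathode (higher E°), Cr³⁺/Cr the anode: E°cell = +1.61 − (-0.70) = +2.31 V, n = 3.
Overall: 3 Ce⁴⁺(aq) + Cr(s) → 3 Ce³⁺(aq) + Cr³⁺(aq)
Q = [Ce³⁺]^3·[Cr³⁺] / ([Ce⁴⁺]^3); log Q = 1.728.
E = E° − (0.0592/n) log Q = +2.31 − (0.0592/3)(1.728) = +2.276 V.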